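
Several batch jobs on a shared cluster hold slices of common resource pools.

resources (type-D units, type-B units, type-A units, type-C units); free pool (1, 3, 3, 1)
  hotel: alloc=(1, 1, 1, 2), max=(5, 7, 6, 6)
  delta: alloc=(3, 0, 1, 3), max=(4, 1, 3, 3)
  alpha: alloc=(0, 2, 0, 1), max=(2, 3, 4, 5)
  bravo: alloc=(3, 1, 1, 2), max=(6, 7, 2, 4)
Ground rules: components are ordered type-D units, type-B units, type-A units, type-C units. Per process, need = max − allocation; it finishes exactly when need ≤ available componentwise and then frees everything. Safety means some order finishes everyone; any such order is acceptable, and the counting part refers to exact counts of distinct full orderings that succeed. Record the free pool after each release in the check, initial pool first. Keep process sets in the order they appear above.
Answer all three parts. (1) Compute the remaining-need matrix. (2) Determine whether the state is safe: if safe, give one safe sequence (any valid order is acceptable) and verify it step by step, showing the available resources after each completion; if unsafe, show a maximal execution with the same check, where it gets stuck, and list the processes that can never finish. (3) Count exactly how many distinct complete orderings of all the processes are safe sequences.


(1) Remaining need (order type-D units, type-B units, type-A units, type-C units):
  hotel: (4, 6, 5, 4)
  delta: (1, 1, 2, 0)
  alpha: (2, 1, 4, 4)
  bravo: (3, 6, 1, 2)
(2) The state is UNSAFE.
Key observation: even finishing delta, alpha leaves just (4, 5, 4, 5) free — too little type-B units for any of the remaining processes.
A maximal execution: delta, alpha — then nothing else fits. Step-by-step check:
  pool = (1, 3, 3, 1)
  delta: need (1, 1, 2, 0) fits (1, 3, 3, 1); releases (3, 0, 1, 3), pool now (4, 3, 4, 4)
  alpha: need (2, 1, 4, 4) fits (4, 3, 4, 4); releases (0, 2, 0, 1), pool now (4, 5, 4, 5)
  blocked: hotel wants (4, 6, 5, 4), pool (4, 5, 4, 5) — not enough type-B units and type-A units
  blocked: bravo wants (3, 6, 1, 2), pool (4, 5, 4, 5) — not enough type-B units
Permanently blocked: hotel and bravo.
(3) The exact count: 0 of the possible complete orderings are safe sequences.


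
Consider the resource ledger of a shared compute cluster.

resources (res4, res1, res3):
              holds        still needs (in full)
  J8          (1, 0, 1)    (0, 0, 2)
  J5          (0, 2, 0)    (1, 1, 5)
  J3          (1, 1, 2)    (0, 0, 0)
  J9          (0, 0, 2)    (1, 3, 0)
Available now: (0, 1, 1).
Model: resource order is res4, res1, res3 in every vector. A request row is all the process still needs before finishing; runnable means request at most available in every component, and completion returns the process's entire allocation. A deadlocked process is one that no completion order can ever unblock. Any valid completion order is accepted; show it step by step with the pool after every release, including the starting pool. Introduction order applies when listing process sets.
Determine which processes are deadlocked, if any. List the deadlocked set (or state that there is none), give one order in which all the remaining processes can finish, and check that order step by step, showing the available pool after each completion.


The deadlocked set is J5 and J9.
Key observation: after J3, J8 the pool peaks at (2, 2, 4), and each blocked process is short somewhere: J5 on res3; J9 on res1.
The rest can finish in the order J3, J8. Check, step by step:
  pool = (0, 1, 1)
  J3 needs (0, 0, 0) <= (0, 1, 1) -> finishes; pool += (1, 1, 2) = (1, 2, 3)
  J8 needs (0, 0, 2) <= (1, 2, 3) -> finishes; pool += (1, 0, 1) = (2, 2, 4)
The blocked processes can never fit:
  J5 cannot run: need (1, 1, 5) vs free (2, 2, 4) (insufficient res3)
  J9 cannot run: need (1, 3, 0) vs free (2, 2, 4) (insufficient res1)


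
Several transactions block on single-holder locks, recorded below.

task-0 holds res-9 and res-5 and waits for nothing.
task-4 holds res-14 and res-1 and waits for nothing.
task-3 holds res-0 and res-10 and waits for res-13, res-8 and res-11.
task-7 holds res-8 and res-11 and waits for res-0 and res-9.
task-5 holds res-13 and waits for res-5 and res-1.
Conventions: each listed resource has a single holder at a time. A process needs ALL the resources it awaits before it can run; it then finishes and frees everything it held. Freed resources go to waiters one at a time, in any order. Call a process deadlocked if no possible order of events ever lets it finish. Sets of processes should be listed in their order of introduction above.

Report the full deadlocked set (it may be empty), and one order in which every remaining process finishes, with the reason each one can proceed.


Deadlocked set: task-3 and task-7.
Key observation: the knot is the closed ring of waits task-3 -> task-7 -> task-3; no other process is dragged down with it.
A valid finishing order for the others: task-0, task-4, task-5.
Check, step by step:
  run task-0 (it waits on nothing); releases res-9 and res-5
  run task-4 (it waits on nothing); releases res-14 and res-1
  run task-5 (all its waits — res-5 and res-1 — are resolved); releases res-13


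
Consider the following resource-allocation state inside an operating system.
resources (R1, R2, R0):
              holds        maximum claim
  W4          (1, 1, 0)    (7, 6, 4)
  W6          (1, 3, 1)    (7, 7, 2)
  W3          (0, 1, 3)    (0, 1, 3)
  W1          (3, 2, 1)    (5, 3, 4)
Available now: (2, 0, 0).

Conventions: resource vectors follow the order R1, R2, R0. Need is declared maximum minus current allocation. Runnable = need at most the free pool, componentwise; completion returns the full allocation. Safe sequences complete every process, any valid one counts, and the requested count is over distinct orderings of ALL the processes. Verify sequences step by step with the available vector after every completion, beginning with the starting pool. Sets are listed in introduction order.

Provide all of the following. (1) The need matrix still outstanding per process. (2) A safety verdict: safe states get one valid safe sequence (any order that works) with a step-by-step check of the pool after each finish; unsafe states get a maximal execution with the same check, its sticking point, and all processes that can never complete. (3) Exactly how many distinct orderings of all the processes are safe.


(1) Outstanding need per process (order R1, R2, R0):
  W4: (6, 5, 4)
  W6: (6, 4, 1)
  W3: (0, 0, 0)
  W1: (2, 1, 3)
(2) UNSAFE — no complete ordering exists.
Key observation: R1 is the bottleneck — with W3, W1 done the pool holds (5, 3, 4), short of every remaining need.
A maximal execution: W3, W1 — then nothing else fits. Step-by-step check:
  pool = (2, 0, 0)
  W3: need (0, 0, 0) fits (2, 0, 0); releases (0, 1, 3), pool now (2, 1, 3)
  W1: need (2, 1, 3) fits (2, 1, 3); releases (3, 2, 1), pool now (5, 3, 4)
  W4 cannot run: need (6, 5, 4) vs free (5, 3, 4) (insufficient R1 and R2)
  W6 cannot run: need (6, 4, 1) vs free (5, 3, 4) (insufficient R1 and R2)
Never able to finish: W4 and W6.
(3) Precisely 0 of the possible complete orderings are safe sequences.


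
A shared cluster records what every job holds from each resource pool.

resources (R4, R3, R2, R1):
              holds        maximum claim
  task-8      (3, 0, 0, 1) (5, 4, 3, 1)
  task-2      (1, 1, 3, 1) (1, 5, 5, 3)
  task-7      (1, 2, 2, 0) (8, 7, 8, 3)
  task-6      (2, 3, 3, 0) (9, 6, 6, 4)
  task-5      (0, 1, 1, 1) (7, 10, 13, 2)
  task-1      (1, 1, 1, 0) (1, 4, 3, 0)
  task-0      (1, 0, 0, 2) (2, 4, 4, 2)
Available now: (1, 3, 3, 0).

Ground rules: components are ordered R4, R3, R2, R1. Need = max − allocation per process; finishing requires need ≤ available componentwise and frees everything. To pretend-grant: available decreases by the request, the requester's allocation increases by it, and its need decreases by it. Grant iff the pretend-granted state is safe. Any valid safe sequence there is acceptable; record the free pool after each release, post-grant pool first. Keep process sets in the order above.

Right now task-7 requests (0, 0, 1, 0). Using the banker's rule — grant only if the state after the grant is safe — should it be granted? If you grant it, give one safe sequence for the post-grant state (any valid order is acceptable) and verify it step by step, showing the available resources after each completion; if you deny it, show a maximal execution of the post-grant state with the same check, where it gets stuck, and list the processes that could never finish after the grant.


DENY — the pretend-granted state is unsafe.
Key observation: after task-1, task-8 the pool peaks at (5, 4, 3, 1), and each blocked process is short somewhere: task-2 on R1; task-7 on R4, R3, R2, R1; task-6 on R4, R1; task-5 on R4, R3, R2; task-0 on R2.
After a pretend grant, a maximal execution: task-1, task-8 — then nothing else fits. Walking it through:
  pool = (1, 3, 2, 0)
  run task-1 (needs (0, 3, 2, 0), free (1, 3, 2, 0)); after release of (1, 1, 1, 0) the pool is (2, 4, 3, 0)
  run task-8 (needs (2, 4, 3, 0), free (2, 4, 3, 0)); after release of (3, 0, 0, 1) the pool is (5, 4, 3, 1)
  task-2 still needs (0, 4, 2, 2) but only (5, 4, 3, 1) is free — short on R1
  task-7 still needs (7, 5, 5, 3) but only (5, 4, 3, 1) is free — short on R4, R3, R2 and R1
  task-6 still needs (7, 3, 3, 4) but only (5, 4, 3, 1) is free — short on R4 and R1
  task-5 still needs (7, 9, 12, 1) but only (5, 4, 3, 1) is free — short on R4, R3 and R2
  task-0 still needs (1, 4, 4, 0) but only (5, 4, 3, 1) is free — short on R2
Had the request been granted, task-2, task-7, task-6, task-5 and task-0 could never finish.


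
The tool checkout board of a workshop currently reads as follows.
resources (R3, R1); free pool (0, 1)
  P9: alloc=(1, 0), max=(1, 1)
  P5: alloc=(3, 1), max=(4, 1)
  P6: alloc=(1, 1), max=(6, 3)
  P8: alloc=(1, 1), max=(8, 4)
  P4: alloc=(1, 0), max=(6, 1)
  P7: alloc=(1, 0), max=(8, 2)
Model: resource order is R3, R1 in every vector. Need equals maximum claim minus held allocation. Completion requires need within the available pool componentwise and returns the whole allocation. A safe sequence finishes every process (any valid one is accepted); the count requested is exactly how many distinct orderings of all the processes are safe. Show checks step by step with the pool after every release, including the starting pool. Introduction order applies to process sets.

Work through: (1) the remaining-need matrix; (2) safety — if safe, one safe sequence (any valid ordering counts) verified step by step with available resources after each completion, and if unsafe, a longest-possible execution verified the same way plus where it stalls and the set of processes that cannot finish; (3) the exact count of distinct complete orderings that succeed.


(1) Remaining need (order R3, R1):
  P9: (0, 1)
  P5: (1, 0)
  P6: (5, 2)
  P8: (7, 3)
  P4: (5, 1)
  P7: (7, 2)
(2) UNSAFE — no complete ordering exists.
Key observation: P9, P5 can finish, but then (4, 2) is all there is, and the blocked group's R3 demands exceed it.
A maximal execution: P9, P5 — then nothing else fits. Verifying each step:
  pool = (0, 1)
  P9 needs (0, 1) <= (0, 1) -> finishes; pool += (1, 0) = (1, 1)
  P5 needs (1, 0) <= (1, 1) -> finishes; pool += (3, 1) = (4, 2)
  P6 cannot run: need (5, 2) vs free (4, 2) (insufficient R3)
  P8 cannot run: need (7, 3) vs free (4, 2) (insufficient R3 and R1)
  P4 cannot run: need (5, 1) vs free (4, 2) (insufficient R3)
  P7 cannot run: need (7, 2) vs free (4, 2) (insufficient R3)
Processes that can never finish: P6, P8, P4 and P7.
(3) The exact count: 0 of the possible complete orderings are safe sequences.


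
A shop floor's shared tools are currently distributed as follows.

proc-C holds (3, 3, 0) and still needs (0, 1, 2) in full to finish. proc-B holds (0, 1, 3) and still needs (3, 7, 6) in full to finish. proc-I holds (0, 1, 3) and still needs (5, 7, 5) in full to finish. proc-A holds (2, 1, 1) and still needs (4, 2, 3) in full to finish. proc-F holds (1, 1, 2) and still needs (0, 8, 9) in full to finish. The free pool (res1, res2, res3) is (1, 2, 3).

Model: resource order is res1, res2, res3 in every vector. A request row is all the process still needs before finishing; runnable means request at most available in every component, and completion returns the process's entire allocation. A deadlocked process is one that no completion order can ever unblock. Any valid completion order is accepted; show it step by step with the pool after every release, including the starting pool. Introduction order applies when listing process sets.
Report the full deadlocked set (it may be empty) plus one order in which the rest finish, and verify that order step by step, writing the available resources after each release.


Deadlocked set: proc-B, proc-I and proc-F.
Key observation: the pool after proc-C, proc-A is (6, 6, 4); every surviving request exceeds it in res2, so progress ends there.
A valid finishing order for the others: proc-C, proc-A. Step-by-step check:
  pool = (1, 2, 3)
  proc-C needs (0, 1, 2) <= (1, 2, 3) -> finishes; pool += (3, 3, 0) = (4, 5, 3)
  proc-A needs (4, 2, 3) <= (4, 5, 3) -> finishes; pool += (2, 1, 1) = (6, 6, 4)
None of the blocked processes ever fits:
  proc-B cannot run: need (3, 7, 6) vs free (6, 6, 4) (insufficient res2 and res3)
  proc-I cannot run: need (5, 7, 5) vs free (6, 6, 4) (insufficient res2 and res3)
  proc-F cannot run: need (0, 8, 9) vs free (6, 6, 4) (insufficient res2 and res3)


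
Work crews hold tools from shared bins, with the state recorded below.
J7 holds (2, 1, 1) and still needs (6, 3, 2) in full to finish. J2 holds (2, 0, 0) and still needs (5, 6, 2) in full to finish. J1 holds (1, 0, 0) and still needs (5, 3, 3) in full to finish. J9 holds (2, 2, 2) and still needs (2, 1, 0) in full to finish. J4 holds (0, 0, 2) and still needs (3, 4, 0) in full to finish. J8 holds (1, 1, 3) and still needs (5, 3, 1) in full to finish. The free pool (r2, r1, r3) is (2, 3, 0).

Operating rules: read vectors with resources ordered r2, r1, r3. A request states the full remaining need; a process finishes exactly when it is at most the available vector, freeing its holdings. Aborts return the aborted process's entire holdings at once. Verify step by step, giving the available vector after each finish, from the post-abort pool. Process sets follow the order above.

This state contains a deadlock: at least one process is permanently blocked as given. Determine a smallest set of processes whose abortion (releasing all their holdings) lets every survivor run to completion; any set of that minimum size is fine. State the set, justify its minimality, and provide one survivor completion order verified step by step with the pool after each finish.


Minimum abort set: J1.
Key observation: the returned (1, 0, 0) from J1 is what brings J8 — unrunnable before, under any order — into play at step 3.
Why nothing smaller works: aborting no one leaves the state deadlocked as given.
The survivors complete as J9, J4, J8, J2, J7. Check, step by step (starting from the post-abort pool):
  pool = (3, 3, 0)
  J9 needs (2, 1, 0) <= (3, 3, 0) -> finishes; pool += (2, 2, 2) = (5, 5, 2)
  J4 needs (3, 4, 0) <= (5, 5, 2) -> finishes; pool += (0, 0, 2) = (5, 5, 4)
  J8 needs (5, 3, 1) <= (5, 5, 4) -> finishes; pool += (1, 1, 3) = (6, 6, 7)
  J2 needs (5, 6, 2) <= (6, 6, 7) -> finishes; pool += (2, 0, 0) = (8, 6, 7)
  J7 needs (6, 3, 2) <= (8, 6, 7) -> finishes; pool += (2, 1, 1) = (10, 7, 8)


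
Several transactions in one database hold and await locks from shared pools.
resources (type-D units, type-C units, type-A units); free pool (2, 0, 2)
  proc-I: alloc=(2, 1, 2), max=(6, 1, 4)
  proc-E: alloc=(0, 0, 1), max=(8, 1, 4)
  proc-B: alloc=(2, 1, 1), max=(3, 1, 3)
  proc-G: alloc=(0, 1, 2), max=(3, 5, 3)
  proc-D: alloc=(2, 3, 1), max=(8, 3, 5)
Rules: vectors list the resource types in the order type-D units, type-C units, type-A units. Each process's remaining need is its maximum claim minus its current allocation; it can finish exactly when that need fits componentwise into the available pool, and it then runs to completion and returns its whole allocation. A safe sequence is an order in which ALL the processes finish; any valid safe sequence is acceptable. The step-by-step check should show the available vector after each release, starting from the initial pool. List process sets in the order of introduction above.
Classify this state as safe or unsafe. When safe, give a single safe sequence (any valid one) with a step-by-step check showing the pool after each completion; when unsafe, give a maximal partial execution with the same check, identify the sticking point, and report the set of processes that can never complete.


SAFE. One safe sequence: proc-B, proc-I, proc-D, proc-G, proc-E.
Key observation: proc-B marks the first exact bind of the order: its need (1, 0, 2) fits the free (2, 0, 2) with zero slack on a requested resource.
Verifying each step:
  pool = (2, 0, 2)
  run proc-B (needs (1, 0, 2), free (2, 0, 2)); after release of (2, 1, 1) the pool is (4, 1, 3)
  run proc-I (needs (4, 0, 2), free (4, 1, 3)); after release of (2, 1, 2) the pool is (6, 2, 5)
  run proc-D (needs (6, 0, 4), free (6, 2, 5)); after release of (2, 3, 1) the pool is (8, 5, 6)
  run proc-G (needs (3, 4, 1), free (8, 5, 6)); after release of (0, 1, 2) the pool is (8, 6, 8)
  run proc-E (needs (8, 1, 3), free (8, 6, 8)); after release of (0, 0, 1) the pool is (8, 6, 9)


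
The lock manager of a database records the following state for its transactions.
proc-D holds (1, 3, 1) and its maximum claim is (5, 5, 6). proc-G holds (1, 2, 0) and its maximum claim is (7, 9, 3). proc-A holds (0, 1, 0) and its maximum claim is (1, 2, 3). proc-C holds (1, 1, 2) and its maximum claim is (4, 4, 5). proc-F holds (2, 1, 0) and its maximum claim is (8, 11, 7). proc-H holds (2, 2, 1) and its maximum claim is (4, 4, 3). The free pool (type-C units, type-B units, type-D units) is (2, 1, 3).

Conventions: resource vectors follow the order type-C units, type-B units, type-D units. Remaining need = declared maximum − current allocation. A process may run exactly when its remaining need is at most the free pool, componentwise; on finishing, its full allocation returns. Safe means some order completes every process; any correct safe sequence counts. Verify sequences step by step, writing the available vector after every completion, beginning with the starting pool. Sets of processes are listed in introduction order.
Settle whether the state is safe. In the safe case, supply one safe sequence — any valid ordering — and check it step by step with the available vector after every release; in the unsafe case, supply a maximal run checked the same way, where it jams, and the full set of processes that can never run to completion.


SAFE. One safe sequence: proc-A, proc-H, proc-C, proc-D, proc-G, proc-F.
Key observation: proc-A is the earliest step where a requested resource binds exactly: need (1, 1, 3), pool (2, 1, 3) at its turn.
Step-by-step check:
  pool = (2, 1, 3)
  proc-A: need (1, 1, 3) fits (2, 1, 3); releases (0, 1, 0), pool now (2, 2, 3)
  proc-H: need (2, 2, 2) fits (2, 2, 3); releases (2, 2, 1), pool now (4, 4, 4)
  proc-C: need (3, 3, 3) fits (4, 4, 4); releases (1, 1, 2), pool now (5, 5, 6)
  proc-D: need (4, 2, 5) fits (5, 5, 6); releases (1, 3, 1), pool now (6, 8, 7)
  proc-G: need (6, 7, 3) fits (6, 8, 7); releases (1, 2, 0), pool now (7, 10, 7)
  proc-F: need (6, 10, 7) fits (7, 10, 7); releases (2, 1, 0), pool now (9, 11, 7)


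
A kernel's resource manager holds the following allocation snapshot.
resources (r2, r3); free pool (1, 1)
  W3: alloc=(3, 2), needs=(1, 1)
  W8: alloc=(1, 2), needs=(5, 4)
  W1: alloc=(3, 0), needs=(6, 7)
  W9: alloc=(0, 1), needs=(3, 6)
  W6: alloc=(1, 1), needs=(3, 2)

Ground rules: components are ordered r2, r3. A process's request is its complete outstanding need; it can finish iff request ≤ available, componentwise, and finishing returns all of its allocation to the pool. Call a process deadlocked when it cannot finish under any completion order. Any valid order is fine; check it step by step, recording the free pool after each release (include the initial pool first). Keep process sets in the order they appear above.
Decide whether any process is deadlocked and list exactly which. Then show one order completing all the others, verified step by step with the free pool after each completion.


The deadlocked set is empty.
Key observation: W3 leads a chain of completions in which each release enables another process.
One completion order for the rest: W3, W6, W8, W9, W1. Walking it through:
  pool = (1, 1)
  run W3 (needs (1, 1), free (1, 1)); after release of (3, 2) the pool is (4, 3)
  run W6 (needs (3, 2), free (4, 3)); after release of (1, 1) the pool is (5, 4)
  run W8 (needs (5, 4), free (5, 4)); after release of (1, 2) the pool is (6, 6)
  run W9 (needs (3, 6), free (6, 6)); after release of (0, 1) the pool is (6, 7)
  run W1 (needs (6, 7), free (6, 7)); after release of (3, 0) the pool is (9, 7)


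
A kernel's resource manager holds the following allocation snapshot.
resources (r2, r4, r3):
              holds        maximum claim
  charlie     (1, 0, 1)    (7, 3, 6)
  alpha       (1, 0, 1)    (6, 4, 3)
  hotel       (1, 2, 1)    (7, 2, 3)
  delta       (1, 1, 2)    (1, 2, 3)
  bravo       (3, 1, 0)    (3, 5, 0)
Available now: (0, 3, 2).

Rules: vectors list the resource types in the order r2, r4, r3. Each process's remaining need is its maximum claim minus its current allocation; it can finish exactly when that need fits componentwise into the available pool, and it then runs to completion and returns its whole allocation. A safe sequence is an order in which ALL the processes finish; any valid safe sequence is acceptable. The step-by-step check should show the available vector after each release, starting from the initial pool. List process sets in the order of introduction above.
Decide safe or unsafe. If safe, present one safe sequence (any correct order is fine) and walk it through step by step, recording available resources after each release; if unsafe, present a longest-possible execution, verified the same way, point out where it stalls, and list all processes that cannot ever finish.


UNSAFE — no complete ordering exists.
Key observation: r2 is the bottleneck — with delta, bravo done the pool holds (4, 5, 4), short of every remaining need.
Going as far as possible: delta, bravo; after that, nothing fits. Verifying each step:
  pool = (0, 3, 2)
  delta: need (0, 1, 1) fits (0, 3, 2); releases (1, 1, 2), pool now (1, 4, 4)
  bravo: need (0, 4, 0) fits (1, 4, 4); releases (3, 1, 0), pool now (4, 5, 4)
  charlie still needs (6, 3, 5) but only (4, 5, 4) is free — short on r2 and r3
  alpha still needs (5, 4, 2) but only (4, 5, 4) is free — short on r2
  hotel still needs (6, 0, 2) but only (4, 5, 4) is free — short on r2
Permanently blocked: charlie, alpha and hotel.


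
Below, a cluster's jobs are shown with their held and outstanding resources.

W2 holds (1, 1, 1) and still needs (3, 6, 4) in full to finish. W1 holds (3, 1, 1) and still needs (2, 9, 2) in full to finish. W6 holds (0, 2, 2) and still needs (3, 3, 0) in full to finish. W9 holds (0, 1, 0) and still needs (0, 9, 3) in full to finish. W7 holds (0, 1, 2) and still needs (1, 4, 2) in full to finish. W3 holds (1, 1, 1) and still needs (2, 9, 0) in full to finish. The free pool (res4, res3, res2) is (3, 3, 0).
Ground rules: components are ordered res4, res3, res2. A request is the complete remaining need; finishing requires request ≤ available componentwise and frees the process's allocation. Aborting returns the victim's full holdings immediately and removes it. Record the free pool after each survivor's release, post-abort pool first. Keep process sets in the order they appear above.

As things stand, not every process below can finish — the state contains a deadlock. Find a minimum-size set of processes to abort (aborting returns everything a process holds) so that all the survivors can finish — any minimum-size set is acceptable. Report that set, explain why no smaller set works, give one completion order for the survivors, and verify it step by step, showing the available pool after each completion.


The answer: abort W1 and W3.
Key observation: W9 was stuck for good until W1 and W3 gave back (4, 2, 2); in the order shown it finishes at step 4.
Why nothing smaller works — every single abort fails: W2 alone leaves W1 blocked (short on res3); W1 alone leaves W9 blocked (short on res3); W6 alone leaves W1 blocked (short on res3); W9 alone leaves W1 blocked (short on res3); W7 alone leaves W1 blocked (short on res3); W3 alone leaves W1 blocked (short on res3).
Survivors finish in the order: W6, W2, W7, W9. Check, step by step (pool after the aborts first):
  pool = (7, 5, 2)
  W6 needs (3, 3, 0) <= (7, 5, 2) -> finishes; pool += (0, 2, 2) = (7, 7, 4)
  W2 needs (3, 6, 4) <= (7, 7, 4) -> finishes; pool += (1, 1, 1) = (8, 8, 5)
  W7 needs (1, 4, 2) <= (8, 8, 5) -> finishes; pool += (0, 1, 2) = (8, 9, 7)
  W9 needs (0, 9, 3) <= (8, 9, 7) -> finishes; pool += (0, 1, 0) = (8, 10, 7)


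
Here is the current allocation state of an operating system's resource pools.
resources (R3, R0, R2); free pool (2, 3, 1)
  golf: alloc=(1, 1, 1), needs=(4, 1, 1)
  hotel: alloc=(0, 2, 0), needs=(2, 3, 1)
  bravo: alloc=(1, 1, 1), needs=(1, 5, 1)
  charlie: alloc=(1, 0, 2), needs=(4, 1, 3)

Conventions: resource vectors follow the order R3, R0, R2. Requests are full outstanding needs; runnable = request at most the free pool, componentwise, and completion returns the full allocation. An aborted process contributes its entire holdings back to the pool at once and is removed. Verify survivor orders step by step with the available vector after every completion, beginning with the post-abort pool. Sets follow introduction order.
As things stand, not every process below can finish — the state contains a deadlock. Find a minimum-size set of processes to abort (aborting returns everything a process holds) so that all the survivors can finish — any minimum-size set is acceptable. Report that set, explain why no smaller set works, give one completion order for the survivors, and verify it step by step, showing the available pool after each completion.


Minimum abort set: golf.
Key observation: the deadlocked charlie becomes finishable only because golf released (1, 1, 1); it completes at step 3 below.
Why nothing smaller works: aborting no one leaves the state deadlocked as given.
The survivors complete as hotel, bravo, charlie. Step-by-step check (starting from the post-abort pool):
  pool = (3, 4, 2)
  hotel needs (2, 3, 1) <= (3, 4, 2) -> finishes; pool += (0, 2, 0) = (3, 6, 2)
  bravo needs (1, 5, 1) <= (3, 6, 2) -> finishes; pool += (1, 1, 1) = (4, 7, 3)
  charlie needs (4, 1, 3) <= (4, 7, 3) -> finishes; pool += (1, 0, 2) = (5, 7, 5)


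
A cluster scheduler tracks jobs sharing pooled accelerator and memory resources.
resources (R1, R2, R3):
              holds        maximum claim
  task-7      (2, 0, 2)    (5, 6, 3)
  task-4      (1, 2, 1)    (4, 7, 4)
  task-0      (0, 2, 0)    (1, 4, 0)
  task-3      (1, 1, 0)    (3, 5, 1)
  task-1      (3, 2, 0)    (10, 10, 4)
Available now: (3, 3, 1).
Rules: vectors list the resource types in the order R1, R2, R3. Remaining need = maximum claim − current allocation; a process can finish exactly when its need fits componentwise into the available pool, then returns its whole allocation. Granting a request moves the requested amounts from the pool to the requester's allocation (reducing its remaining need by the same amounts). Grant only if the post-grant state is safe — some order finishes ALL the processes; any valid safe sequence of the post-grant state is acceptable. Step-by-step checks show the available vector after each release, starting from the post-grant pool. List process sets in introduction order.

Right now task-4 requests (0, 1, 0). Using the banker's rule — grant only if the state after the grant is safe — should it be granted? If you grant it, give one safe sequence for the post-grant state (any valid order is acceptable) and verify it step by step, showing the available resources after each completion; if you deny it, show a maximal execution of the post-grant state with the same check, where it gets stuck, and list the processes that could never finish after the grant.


DENY. Granting would leave the state unsafe.
Key observation: after task-0, task-3 the pool peaks at (4, 5, 1), and each blocked process is short somewhere: task-7 on R2; task-4 on R3; task-1 on R1, R2, R3.
On the post-grant state, task-0, task-3 is a maximal run — nothing extends it. Verifying each step:
  pool = (3, 2, 1)
  task-0: need (1, 2, 0) fits (3, 2, 1); releases (0, 2, 0), pool now (3, 4, 1)
  task-3: need (2, 4, 1) fits (3, 4, 1); releases (1, 1, 0), pool now (4, 5, 1)
  blocked: task-7 wants (3, 6, 1), pool (4, 5, 1) — not enough R2
  blocked: task-4 wants (3, 4, 3), pool (4, 5, 1) — not enough R3
  blocked: task-1 wants (7, 8, 4), pool (4, 5, 1) — not enough R1, R2 and R3
Had the request been granted, task-7, task-4 and task-1 could never finish.


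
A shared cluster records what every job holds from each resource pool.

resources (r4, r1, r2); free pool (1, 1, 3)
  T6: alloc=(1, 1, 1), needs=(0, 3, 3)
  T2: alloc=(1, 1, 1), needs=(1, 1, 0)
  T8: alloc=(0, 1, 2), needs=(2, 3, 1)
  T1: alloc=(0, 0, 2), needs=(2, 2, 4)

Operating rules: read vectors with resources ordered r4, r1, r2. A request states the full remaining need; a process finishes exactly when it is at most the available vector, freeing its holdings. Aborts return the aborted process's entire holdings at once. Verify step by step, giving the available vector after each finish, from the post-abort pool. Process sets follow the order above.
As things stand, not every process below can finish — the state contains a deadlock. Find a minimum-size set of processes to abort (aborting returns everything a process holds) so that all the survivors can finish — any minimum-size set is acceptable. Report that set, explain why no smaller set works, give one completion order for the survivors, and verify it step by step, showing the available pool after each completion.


Minimum abort set: T8.
Key observation: aborting T8 returns (0, 1, 2), and T6 — hopeless before — runs at step 2 with the returned capacity in the pool.
Why nothing smaller works: aborting no one leaves the state deadlocked as given.
The survivors complete as T2, T6, T1. Verifying each step (starting from the post-abort pool):
  pool = (1, 2, 5)
  T2: need (1, 1, 0) fits (1, 2, 5); releases (1, 1, 1), pool now (2, 3, 6)
  T6: need (0, 3, 3) fits (2, 3, 6); releases (1, 1, 1), pool now (3, 4, 7)
  T1: need (2, 2, 4) fits (3, 4, 7); releases (0, 0, 2), pool now (3, 4, 9)


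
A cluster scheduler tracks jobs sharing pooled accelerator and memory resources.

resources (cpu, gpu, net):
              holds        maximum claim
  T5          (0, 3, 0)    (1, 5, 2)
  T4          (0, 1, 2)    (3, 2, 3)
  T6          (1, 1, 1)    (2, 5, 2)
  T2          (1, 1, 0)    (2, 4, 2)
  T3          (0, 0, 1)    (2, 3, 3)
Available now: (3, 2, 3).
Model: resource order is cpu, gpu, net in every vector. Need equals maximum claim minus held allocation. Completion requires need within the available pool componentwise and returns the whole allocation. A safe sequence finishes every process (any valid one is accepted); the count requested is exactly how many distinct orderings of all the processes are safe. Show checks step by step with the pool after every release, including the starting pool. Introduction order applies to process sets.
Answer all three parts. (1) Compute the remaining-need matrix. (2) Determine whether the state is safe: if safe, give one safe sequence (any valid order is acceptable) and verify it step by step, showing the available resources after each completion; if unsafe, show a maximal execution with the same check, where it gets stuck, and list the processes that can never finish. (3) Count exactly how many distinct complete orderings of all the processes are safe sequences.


(1) Need matrix, components ordered cpu, gpu, net:
  T5: (1, 2, 2)
  T4: (3, 1, 1)
  T6: (1, 4, 1)
  T2: (1, 3, 2)
  T3: (2, 3, 2)
(2) SAFE, for example via the order T5, T2, T3, T6, T4.
Key observation: the order's first zero-slack moment is T5 ((1, 2, 2) needed, (3, 2, 3) free — a requested resource with nothing to spare).
Walking it through:
  pool = (3, 2, 3)
  run T5 (needs (1, 2, 2), free (3, 2, 3)); after release of (0, 3, 0) the pool is (3, 5, 3)
  run T2 (needs (1, 3, 2), free (3, 5, 3)); after release of (1, 1, 0) the pool is (4, 6, 3)
  run T3 (needs (2, 3, 2), free (4, 6, 3)); after release of (0, 0, 1) the pool is (4, 6, 4)
  run T6 (needs (1, 4, 1), free (4, 6, 4)); after release of (1, 1, 1) the pool is (5, 7, 5)
  run T4 (needs (3, 1, 1), free (5, 7, 5)); after release of (0, 1, 2) the pool is (5, 8, 7)
(3) Exactly 40 of the possible complete orderings are safe sequences.


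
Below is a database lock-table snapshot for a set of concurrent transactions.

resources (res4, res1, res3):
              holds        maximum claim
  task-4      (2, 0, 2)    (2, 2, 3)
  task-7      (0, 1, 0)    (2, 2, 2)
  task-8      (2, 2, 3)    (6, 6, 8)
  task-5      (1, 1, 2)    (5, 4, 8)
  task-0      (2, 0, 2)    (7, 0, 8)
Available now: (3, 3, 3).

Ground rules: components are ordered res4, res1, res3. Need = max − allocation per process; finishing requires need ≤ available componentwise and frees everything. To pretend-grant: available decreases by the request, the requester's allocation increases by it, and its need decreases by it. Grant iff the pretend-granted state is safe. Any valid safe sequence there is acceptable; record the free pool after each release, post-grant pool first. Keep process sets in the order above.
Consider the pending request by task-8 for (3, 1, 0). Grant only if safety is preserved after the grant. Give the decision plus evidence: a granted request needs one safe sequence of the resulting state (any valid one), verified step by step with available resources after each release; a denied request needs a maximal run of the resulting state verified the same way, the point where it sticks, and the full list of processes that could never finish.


GRANT — the state after the grant stays safe, e.g. via task-4, task-7, task-8, task-0, task-5.
Key observation: post-grant, (0, 2, 3) remains, and an order beginning with task-4 completes everyone.
Check on the post-grant state, step by step:
  pool = (0, 2, 3)
  task-4: need (0, 2, 1) fits (0, 2, 3); releases (2, 0, 2), pool now (2, 2, 5)
  task-7: need (2, 1, 2) fits (2, 2, 5); releases (0, 1, 0), pool now (2, 3, 5)
  task-8: need (1, 3, 5) fits (2, 3, 5); releases (5, 3, 3), pool now (7, 6, 8)
  task-0: need (5, 0, 6) fits (7, 6, 8); releases (2, 0, 2), pool now (9, 6, 10)
  task-5: need (4, 3, 6) fits (9, 6, 10); releases (1, 1, 2), pool now (10, 7, 12)


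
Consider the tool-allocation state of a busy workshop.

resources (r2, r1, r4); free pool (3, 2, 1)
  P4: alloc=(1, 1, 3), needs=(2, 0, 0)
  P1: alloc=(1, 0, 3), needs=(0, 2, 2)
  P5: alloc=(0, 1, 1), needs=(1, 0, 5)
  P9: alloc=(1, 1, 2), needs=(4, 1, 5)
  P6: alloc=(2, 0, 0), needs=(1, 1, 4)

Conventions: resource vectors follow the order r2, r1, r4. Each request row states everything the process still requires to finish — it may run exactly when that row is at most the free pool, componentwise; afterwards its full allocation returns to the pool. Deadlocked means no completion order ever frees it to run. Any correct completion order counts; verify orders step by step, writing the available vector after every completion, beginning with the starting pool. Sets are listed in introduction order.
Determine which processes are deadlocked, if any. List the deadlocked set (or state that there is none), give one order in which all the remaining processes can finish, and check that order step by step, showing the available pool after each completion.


Nothing here is deadlocked.
Key observation: beginning at P4, releases accumulate fast enough that every process eventually fits.
A valid finishing order for the others: P4, P1, P5, P6, P9. Step-by-step check:
  pool = (3, 2, 1)
  P4: need (2, 0, 0) fits (3, 2, 1); releases (1, 1, 3), pool now (4, 3, 4)
  P1: need (0, 2, 2) fits (4, 3, 4); releases (1, 0, 3), pool now (5, 3, 7)
  P5: need (1, 0, 5) fits (5, 3, 7); releases (0, 1, 1), pool now (5, 4, 8)
  P6: need (1, 1, 4) fits (5, 4, 8); releases (2, 0, 0), pool now (7, 4, 8)
  P9: need (4, 1, 5) fits (7, 4, 8); releases (1, 1, 2), pool now (8, 5, 10)


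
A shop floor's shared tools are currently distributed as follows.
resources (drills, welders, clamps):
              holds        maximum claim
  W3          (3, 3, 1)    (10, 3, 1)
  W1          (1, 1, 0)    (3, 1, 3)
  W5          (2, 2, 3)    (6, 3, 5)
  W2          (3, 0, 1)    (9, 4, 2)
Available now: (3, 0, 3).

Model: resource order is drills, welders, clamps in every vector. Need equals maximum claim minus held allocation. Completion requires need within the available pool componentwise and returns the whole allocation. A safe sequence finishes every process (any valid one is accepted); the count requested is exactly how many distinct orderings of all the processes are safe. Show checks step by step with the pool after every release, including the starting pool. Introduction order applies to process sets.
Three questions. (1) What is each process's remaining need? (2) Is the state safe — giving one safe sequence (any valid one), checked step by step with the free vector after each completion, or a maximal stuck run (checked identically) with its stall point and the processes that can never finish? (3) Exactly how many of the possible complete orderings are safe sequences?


(1) Outstanding need per process (order drills, welders, clamps):
  W3: (7, 0, 0)
  W1: (2, 0, 3)
  W5: (4, 1, 2)
  W2: (6, 4, 1)
(2) The state is UNSAFE.
Key observation: after W1, W5 the pool peaks at (6, 3, 6), and each blocked process is short somewhere: W3 on drills; W2 on welders.
Going as far as possible: W1, W5; after that, nothing fits. Verifying each step:
  pool = (3, 0, 3)
  W1: need (2, 0, 3) fits (3, 0, 3); releases (1, 1, 0), pool now (4, 1, 3)
  W5: need (4, 1, 2) fits (4, 1, 3); releases (2, 2, 3), pool now (6, 3, 6)
  blocked: W3 wants (7, 0, 0), pool (6, 3, 6) — not enough drills
  blocked: W2 wants (6, 4, 1), pool (6, 3, 6) — not enough welders
Permanently blocked: W3 and W2.
(3) The exact count: 0 of the possible complete orderings are safe sequences.


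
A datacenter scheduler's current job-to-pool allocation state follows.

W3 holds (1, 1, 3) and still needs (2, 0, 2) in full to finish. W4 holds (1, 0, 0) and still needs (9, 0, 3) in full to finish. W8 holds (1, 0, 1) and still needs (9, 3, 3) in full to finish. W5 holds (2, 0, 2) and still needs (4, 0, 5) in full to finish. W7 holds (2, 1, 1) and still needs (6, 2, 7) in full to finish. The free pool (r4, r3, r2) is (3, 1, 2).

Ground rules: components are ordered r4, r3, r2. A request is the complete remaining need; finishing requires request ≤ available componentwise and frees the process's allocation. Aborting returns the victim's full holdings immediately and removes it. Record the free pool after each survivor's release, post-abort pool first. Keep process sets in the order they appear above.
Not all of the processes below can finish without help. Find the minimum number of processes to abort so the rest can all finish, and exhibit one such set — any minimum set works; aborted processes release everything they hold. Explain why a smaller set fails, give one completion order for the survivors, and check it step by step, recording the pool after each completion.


The answer: abort W8.
Key observation: no ordering could ever have run W4 before the abort of W8; with (1, 0, 1) back in the pool it fits at step 4.
Why nothing smaller works: aborting no one leaves the state deadlocked as given.
Survivors finish in the order: W3, W5, W7, W4. Walking it through (pool after the aborts first):
  pool = (4, 1, 3)
  W3: need (2, 0, 2) fits (4, 1, 3); releases (1, 1, 3), pool now (5, 2, 6)
  W5: need (4, 0, 5) fits (5, 2, 6); releases (2, 0, 2), pool now (7, 2, 8)
  W7: need (6, 2, 7) fits (7, 2, 8); releases (2, 1, 1), pool now (9, 3, 9)
  W4: need (9, 0, 3) fits (9, 3, 9); releases (1, 0, 0), pool now (10, 3, 9)
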